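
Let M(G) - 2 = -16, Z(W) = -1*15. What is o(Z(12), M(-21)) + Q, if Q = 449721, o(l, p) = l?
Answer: 449706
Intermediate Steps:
Z(W) = -15
M(G) = -14 (M(G) = 2 - 16 = -14)
o(Z(12), M(-21)) + Q = -15 + 449721 = 449706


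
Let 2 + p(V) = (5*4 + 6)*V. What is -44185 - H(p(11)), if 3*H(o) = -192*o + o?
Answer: -78311/3 ≈ -26104.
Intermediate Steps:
p(V) = -2 + 26*V (p(V) = -2 + (5*4 + 6)*V = -2 + (20 + 6)*V = -2 + 26*V)
H(o) = -191*o/3 (H(o) = (-192*o + o)/3 = (-191*o)/3 = -191*o/3)
-44185 - H(p(11)) = -44185 - (-191)*(-2 + 26*11)/3 = -44185 - (-191)*(-2 + 286)/3 = -44185 - (-191)*284/3 = -44185 - 1*(-54244/3) = -44185 + 54244/3 = -78311/3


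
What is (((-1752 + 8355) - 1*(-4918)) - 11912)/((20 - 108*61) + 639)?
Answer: 391/5929 ≈ 0.065947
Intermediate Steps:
(((-1752 + 8355) - 1*(-4918)) - 11912)/((20 - 108*61) + 639) = ((6603 + 4918) - 11912)/((20 - 6588) + 639) = (11521 - 11912)/(-6568 + 639) = -391/(-5929) = -391*(-1/5929) = 391/5929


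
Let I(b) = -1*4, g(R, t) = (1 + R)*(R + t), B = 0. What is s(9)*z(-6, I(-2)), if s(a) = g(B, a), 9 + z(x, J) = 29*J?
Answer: -1125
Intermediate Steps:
I(b) = -4
z(x, J) = -9 + 29*J
s(a) = a (s(a) = 0 + a + 0**2 + 0*a = 0 + a + 0 + 0 = a)
s(9)*z(-6, I(-2)) = 9*(-9 + 29*(-4)) = 9*(-9 - 116) = 9*(-125) = -1125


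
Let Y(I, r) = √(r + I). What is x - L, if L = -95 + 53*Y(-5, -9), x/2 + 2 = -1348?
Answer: -2605 - 53*I*√14 ≈ -2605.0 - 198.31*I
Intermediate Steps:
x = -2700 (x = -4 + 2*(-1348) = -4 - 2696 = -2700)
Y(I, r) = √(I + r)
L = -95 + 53*I*√14 (L = -95 + 53*√(-5 - 9) = -95 + 53*√(-14) = -95 + 53*(I*√14) = -95 + 53*I*√14 ≈ -95.0 + 198.31*I)
x - L = -2700 - (-95 + 53*I*√14) = -2700 + (95 - 53*I*√14) = -2605 - 53*I*√14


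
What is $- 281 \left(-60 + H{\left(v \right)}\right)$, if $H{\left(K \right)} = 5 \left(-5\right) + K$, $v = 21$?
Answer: $17984$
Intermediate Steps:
$H{\left(K \right)} = -25 + K$
$- 281 \left(-60 + H{\left(v \right)}\right) = - 281 \left(-60 + \left(-25 + 21\right)\right) = - 281 \left(-60 - 4\right) = \left(-281\right) \left(-64\right) = 17984$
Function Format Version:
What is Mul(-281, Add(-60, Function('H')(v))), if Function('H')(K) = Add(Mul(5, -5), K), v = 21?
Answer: 17984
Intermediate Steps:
Function('H')(K) = Add(-25, K)
Mul(-281, Add(-60, Function('H')(v))) = Mul(-281, Add(-60, Add(-25, 21))) = Mul(-281, Add(-60, -4)) = Mul(-281, -64) = 17984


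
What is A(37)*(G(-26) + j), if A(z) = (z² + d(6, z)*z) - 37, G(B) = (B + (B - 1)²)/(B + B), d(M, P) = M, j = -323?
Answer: -13596723/26 ≈ -5.2295e+5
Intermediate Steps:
G(B) = (B + (-1 + B)²)/(2*B) (G(B) = (B + (-1 + B)²)/((2*B)) = (B + (-1 + B)²)*(1/(2*B)) = (B + (-1 + B)²)/(2*B))
A(z) = -37 + z² + 6*z (A(z) = (z² + 6*z) - 37 = -37 + z² + 6*z)
A(37)*(G(-26) + j) = (-37 + 37² + 6*37)*((½)*(-26 + (-1 - 26)²)/(-26) - 323) = (-37 + 1369 + 222)*((½)*(-1/26)*(-26 + (-27)²) - 323) = 1554*((½)*(-1/26)*(-26 + 729) - 323) = 1554*((½)*(-1/26)*703 - 323) = 1554*(-703/52 - 323) = 1554*(-17499/52) = -13596723/26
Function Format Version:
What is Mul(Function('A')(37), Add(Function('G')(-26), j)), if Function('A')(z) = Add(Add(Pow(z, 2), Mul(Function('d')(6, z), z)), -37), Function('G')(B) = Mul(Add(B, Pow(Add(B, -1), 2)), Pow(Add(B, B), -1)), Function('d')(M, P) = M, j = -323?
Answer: Rational(-13596723, 26) ≈ -5.2295e+5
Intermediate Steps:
Function('G')(B) = Mul(Rational(1, 2), Pow(B, -1), Add(B, Pow(Add(-1, B), 2))) (Function('G')(B) = Mul(Add(B, Pow(Add(-1, B), 2)), Pow(Mul(2, B), -1)) = Mul(Add(B, Pow(Add(-1, B), 2)), Mul(Rational(1, 2), Pow(B, -1))) = Mul(Rational(1, 2), Pow(B, -1), Add(B, Pow(Add(-1, B), 2))))
Function('A')(z) = Add(-37, Pow(z, 2), Mul(6, z)) (Function('A')(z) = Add(Add(Pow(z, 2), Mul(6, z)), -37) = Add(-37, Pow(z, 2), Mul(6, z)))
Mul(Function('A')(37), Add(Function('G')(-26), j)) = Mul(Add(-37, Pow(37, 2), Mul(6, 37)), Add(Mul(Rational(1, 2), Pow(-26, -1), Add(-26, Pow(Add(-1, -26), 2))), -323)) = Mul(Add(-37, 1369, 222), Add(Mul(Rational(1, 2), Rational(-1, 26), Add(-26, Pow(-27, 2))), -323)) = Mul(1554, Add(Mul(Rational(1, 2), Rational(-1, 26), Add(-26, 729)), -323)) = Mul(1554, Add(Mul(Rational(1, 2), Rational(-1, 26), 703), -323)) = Mul(1554, Add(Rational(-703, 52), -323)) = Mul(1554, Rational(-17499, 52)) = Rational(-13596723, 26)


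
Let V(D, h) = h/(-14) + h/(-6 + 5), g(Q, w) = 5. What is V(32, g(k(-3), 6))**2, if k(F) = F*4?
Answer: 5625/196 ≈ 28.699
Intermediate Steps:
k(F) = 4*F
V(D, h) = -15*h/14 (V(D, h) = h*(-1/14) + h/(-1) = -h/14 + h*(-1) = -h/14 - h = -15*h/14)
V(32, g(k(-3), 6))**2 = (-15/14*5)**2 = (-75/14)**2 = 5625/196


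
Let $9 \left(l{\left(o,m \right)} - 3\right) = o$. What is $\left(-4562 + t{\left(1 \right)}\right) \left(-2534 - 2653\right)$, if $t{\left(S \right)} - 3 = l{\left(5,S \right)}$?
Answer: $\frac{70887271}{3} \approx 2.3629 \cdot 10^{7}$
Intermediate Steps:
$l{\left(o,m \right)} = 3 + \frac{o}{9}$
$t{\left(S \right)} = \frac{59}{9}$ ($t{\left(S \right)} = 3 + \left(3 + \frac{1}{9} \cdot 5\right) = 3 + \left(3 + \frac{5}{9}\right) = 3 + \frac{32}{9} = \frac{59}{9}$)
$\left(-4562 + t{\left(1 \right)}\right) \left(-2534 - 2653\right) = \left(-4562 + \frac{59}{9}\right) \left(-2534 - 2653\right) = \left(- \frac{40999}{9}\right) \left(-5187\right) = \frac{70887271}{3}$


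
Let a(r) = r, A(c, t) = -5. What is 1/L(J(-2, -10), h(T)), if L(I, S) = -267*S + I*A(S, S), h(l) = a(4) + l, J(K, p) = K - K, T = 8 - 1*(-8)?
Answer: -1/5340 ≈ -0.00018727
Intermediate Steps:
T = 16 (T = 8 + 8 = 16)
J(K, p) = 0
h(l) = 4 + l
L(I, S) = -267*S - 5*I (L(I, S) = -267*S + I*(-5) = -267*S - 5*I)
1/L(J(-2, -10), h(T)) = 1/(-267*(4 + 16) - 5*0) = 1/(-267*20 + 0) = 1/(-5340 + 0) = 1/(-5340) = -1/5340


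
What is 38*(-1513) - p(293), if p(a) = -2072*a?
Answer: 549602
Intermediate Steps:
38*(-1513) - p(293) = 38*(-1513) - (-2072)*293 = -57494 - 1*(-607096) = -57494 + 607096 = 549602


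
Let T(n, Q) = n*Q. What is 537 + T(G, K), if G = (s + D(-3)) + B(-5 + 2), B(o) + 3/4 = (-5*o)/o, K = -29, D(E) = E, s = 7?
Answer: 2351/4 ≈ 587.75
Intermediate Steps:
B(o) = -23/4 (B(o) = -3/4 + (-5*o)/o = -3/4 - 5 = -23/4)
G = -7/4 (G = (7 - 3) - 23/4 = 4 - 23/4 = -7/4 ≈ -1.7500)
T(n, Q) = Q*n
537 + T(G, K) = 537 - 29*(-7/4) = 537 + 203/4 = 2351/4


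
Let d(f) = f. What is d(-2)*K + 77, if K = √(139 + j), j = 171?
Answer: 77 - 2*√310 ≈ 41.786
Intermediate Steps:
K = √310 (K = √(139 + 171) = √310 ≈ 17.607)
d(-2)*K + 77 = -2*√310 + 77 = 77 - 2*√310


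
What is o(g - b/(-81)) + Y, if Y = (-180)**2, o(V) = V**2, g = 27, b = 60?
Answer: 24180601/729 ≈ 33170.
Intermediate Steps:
Y = 32400
o(g - b/(-81)) + Y = (27 - 60/(-81))**2 + 32400 = (27 - 60*(-1)/81)**2 + 32400 = (27 - 1*(-20/27))**2 + 32400 = (27 + 20/27)**2 + 32400 = (749/27)**2 + 32400 = 561001/729 + 32400 = 24180601/729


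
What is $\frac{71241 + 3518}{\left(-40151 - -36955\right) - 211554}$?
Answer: $- \frac{74759}{214750} \approx -0.34812$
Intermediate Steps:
$\frac{71241 + 3518}{\left(-40151 - -36955\right) - 211554} = \frac{74759}{\left(-40151 + 36955\right) - 211554} = \frac{74759}{-3196 - 211554} = \frac{74759}{-214750} = 74759 \left(- \frac{1}{214750}\right) = - \frac{74759}{214750}$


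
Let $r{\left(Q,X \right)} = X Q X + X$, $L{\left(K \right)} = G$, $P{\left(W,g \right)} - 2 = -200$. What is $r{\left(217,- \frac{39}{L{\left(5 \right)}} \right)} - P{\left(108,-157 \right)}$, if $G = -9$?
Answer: $\frac{38494}{9} \approx 4277.1$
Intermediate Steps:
$P{\left(W,g \right)} = -198$ ($P{\left(W,g \right)} = 2 - 200 = -198$)
$L{\left(K \right)} = -9$
$r{\left(Q,X \right)} = X + Q X^{2}$ ($r{\left(Q,X \right)} = Q X X + X = Q X^{2} + X = X + Q X^{2}$)
$r{\left(217,- \frac{39}{L{\left(5 \right)}} \right)} - P{\left(108,-157 \right)} = - \frac{39}{-9} \left(1 + 217 \left(- \frac{39}{-9}\right)\right) - -198 = \left(-39\right) \left(- \frac{1}{9}\right) \left(1 + 217 \left(\left(-39\right) \left(- \frac{1}{9}\right)\right)\right) + 198 = \frac{13 \left(1 + 217 \cdot \frac{13}{3}\right)}{3} + 198 = \frac{13 \left(1 + \frac{2821}{3}\right)}{3} + 198 = \frac{13}{3} \cdot \frac{2824}{3} + 198 = \frac{36712}{9} + 198 = \frac{38494}{9}$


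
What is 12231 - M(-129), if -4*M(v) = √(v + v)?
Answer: 12231 + I*√258/4 ≈ 12231.0 + 4.0156*I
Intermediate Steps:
M(v) = -√2*√v/4 (M(v) = -√(v + v)/4 = -√2*√v/4)
12231 - M(-129) = 12231 - (-1)*√2*√(-129)/4 = 12231 - (-1)*√2*I*√129/4 = 12231 - (-1)*I*√258/4 = 12231 + I*√258/4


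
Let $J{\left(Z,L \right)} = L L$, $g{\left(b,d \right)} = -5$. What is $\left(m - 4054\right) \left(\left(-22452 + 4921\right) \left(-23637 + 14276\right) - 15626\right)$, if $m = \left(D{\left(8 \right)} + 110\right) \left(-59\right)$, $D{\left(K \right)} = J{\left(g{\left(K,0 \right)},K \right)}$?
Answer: $-2349798370800$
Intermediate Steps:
$J{\left(Z,L \right)} = L^{2}$
$D{\left(K \right)} = K^{2}$
$m = -10266$ ($m = \left(8^{2} + 110\right) \left(-59\right) = \left(64 + 110\right) \left(-59\right) = 174 \left(-59\right) = -10266$)
$\left(m - 4054\right) \left(\left(-22452 + 4921\right) \left(-23637 + 14276\right) - 15626\right) = \left(-10266 - 4054\right) \left(\left(-22452 + 4921\right) \left(-23637 + 14276\right) - 15626\right) = - 14320 \left(\left(-17531\right) \left(-9361\right) - 15626\right) = - 14320 \left(164107691 - 15626\right) = \left(-14320\right) 164092065 = -2349798370800$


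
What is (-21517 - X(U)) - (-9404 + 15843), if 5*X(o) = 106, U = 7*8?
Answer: -139886/5 ≈ -27977.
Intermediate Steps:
U = 56
X(o) = 106/5 (X(o) = (⅕)*106 = 106/5)
(-21517 - X(U)) - (-9404 + 15843) = (-21517 - 1*106/5) - (-9404 + 15843) = (-21517 - 106/5) - 1*6439 = -107691/5 - 6439 = -139886/5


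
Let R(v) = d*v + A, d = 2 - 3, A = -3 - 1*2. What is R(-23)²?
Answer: 324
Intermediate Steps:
A = -5 (A = -3 - 2 = -5)
d = -1
R(v) = -5 - v (R(v) = -v - 5 = -5 - v)
R(-23)² = (-5 - 1*(-23))² = (-5 + 23)² = 18² = 324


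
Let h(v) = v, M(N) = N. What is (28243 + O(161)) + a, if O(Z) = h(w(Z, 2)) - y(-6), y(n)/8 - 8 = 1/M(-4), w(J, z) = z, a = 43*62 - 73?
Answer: 30776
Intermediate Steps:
a = 2593 (a = 2666 - 73 = 2593)
y(n) = 62 (y(n) = 64 + 8/(-4) = 64 + 8*(-¼) = 64 - 2 = 62)
O(Z) = -60 (O(Z) = 2 - 1*62 = 2 - 62 = -60)
(28243 + O(161)) + a = (28243 - 60) + 2593 = 28183 + 2593 = 30776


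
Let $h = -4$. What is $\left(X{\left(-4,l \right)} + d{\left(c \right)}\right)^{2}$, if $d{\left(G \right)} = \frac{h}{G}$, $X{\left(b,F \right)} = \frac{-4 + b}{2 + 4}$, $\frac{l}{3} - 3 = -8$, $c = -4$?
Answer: $\frac{1}{9} \approx 0.11111$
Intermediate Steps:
$l = -15$ ($l = 9 + 3 \left(-8\right) = 9 - 24 = -15$)
$X{\left(b,F \right)} = - \frac{2}{3} + \frac{b}{6}$ ($X{\left(b,F \right)} = \frac{-4 + b}{6} = \left(-4 + b\right) \frac{1}{6} = - \frac{2}{3} + \frac{b}{6}$)
$d{\left(G \right)} = - \frac{4}{G}$
$\left(X{\left(-4,l \right)} + d{\left(c \right)}\right)^{2} = \left(\left(- \frac{2}{3} + \frac{1}{6} \left(-4\right)\right) - \frac{4}{-4}\right)^{2} = \left(\left(- \frac{2}{3} - \frac{2}{3}\right) - -1\right)^{2} = \left(- \frac{4}{3} + 1\right)^{2} = \left(- \frac{1}{3}\right)^{2} = \frac{1}{9}$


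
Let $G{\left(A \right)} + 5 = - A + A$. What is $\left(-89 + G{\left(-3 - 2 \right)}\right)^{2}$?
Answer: $8836$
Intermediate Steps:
$G{\left(A \right)} = -5$ ($G{\left(A \right)} = -5 + \left(- A + A\right) = -5 + 0 = -5$)
$\left(-89 + G{\left(-3 - 2 \right)}\right)^{2} = \left(-89 - 5\right)^{2} = \left(-94\right)^{2} = 8836$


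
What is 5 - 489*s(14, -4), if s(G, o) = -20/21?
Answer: 3295/7 ≈ 470.71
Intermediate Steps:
s(G, o) = -20/21 (s(G, o) = -20*1/21 = -20/21)
5 - 489*s(14, -4) = 5 - 489*(-20/21) = 5 + 3260/7 = 3295/7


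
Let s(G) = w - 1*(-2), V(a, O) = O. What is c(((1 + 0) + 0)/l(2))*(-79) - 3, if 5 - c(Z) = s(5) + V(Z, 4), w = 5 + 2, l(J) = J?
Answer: 629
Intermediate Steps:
w = 7
s(G) = 9 (s(G) = 7 - 1*(-2) = 7 + 2 = 9)
c(Z) = -8 (c(Z) = 5 - (9 + 4) = 5 - 1*13 = 5 - 13 = -8)
c(((1 + 0) + 0)/l(2))*(-79) - 3 = -8*(-79) - 3 = 632 - 3 = 629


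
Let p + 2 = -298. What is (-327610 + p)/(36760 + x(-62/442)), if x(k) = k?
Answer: -6588010/738539 ≈ -8.9203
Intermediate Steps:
p = -300 (p = -2 - 298 = -300)
(-327610 + p)/(36760 + x(-62/442)) = (-327610 - 300)/(36760 - 62/442) = -327910/(36760 - 62*1/442) = -327910/(36760 - 31/221) = -327910/8123929/221 = -327910*221/8123929 = -6588010/738539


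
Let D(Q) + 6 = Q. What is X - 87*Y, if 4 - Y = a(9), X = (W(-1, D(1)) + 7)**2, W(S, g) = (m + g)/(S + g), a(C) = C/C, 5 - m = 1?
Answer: -7547/36 ≈ -209.64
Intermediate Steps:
m = 4 (m = 5 - 1*1 = 5 - 1 = 4)
D(Q) = -6 + Q
a(C) = 1
W(S, g) = (4 + g)/(S + g)
X = 1849/36 (X = ((4 + (-6 + 1))/(-1 + (-6 + 1)) + 7)**2 = ((4 - 5)/(-1 - 5) + 7)**2 = (-1/(-6) + 7)**2 = (-1/6*(-1) + 7)**2 = (1/6 + 7)**2 = (43/6)**2 = 1849/36 ≈ 51.361)
Y = 3 (Y = 4 - 1*1 = 4 - 1 = 3)
X - 87*Y = 1849/36 - 87*3 = 1849/36 - 261 = -7547/36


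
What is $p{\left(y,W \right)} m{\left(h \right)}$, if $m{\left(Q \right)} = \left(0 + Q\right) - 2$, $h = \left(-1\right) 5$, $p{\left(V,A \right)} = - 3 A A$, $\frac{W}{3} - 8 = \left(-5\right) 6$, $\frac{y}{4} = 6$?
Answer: $91476$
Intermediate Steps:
$y = 24$ ($y = 4 \cdot 6 = 24$)
$W = -66$ ($W = 24 + 3 \left(\left(-5\right) 6\right) = 24 + 3 \left(-30\right) = 24 - 90 = -66$)
$p{\left(V,A \right)} = - 3 A^{2}$
$h = -5$
$m{\left(Q \right)} = -2 + Q$ ($m{\left(Q \right)} = Q - 2 = -2 + Q$)
$p{\left(y,W \right)} m{\left(h \right)} = - 3 \left(-66\right)^{2} \left(-2 - 5\right) = \left(-3\right) 4356 \left(-7\right) = \left(-13068\right) \left(-7\right) = 91476$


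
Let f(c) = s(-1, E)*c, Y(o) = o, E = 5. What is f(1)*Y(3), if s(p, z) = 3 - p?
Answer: 12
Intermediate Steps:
f(c) = 4*c (f(c) = (3 - 1*(-1))*c = (3 + 1)*c = 4*c)
f(1)*Y(3) = (4*1)*3 = 4*3 = 12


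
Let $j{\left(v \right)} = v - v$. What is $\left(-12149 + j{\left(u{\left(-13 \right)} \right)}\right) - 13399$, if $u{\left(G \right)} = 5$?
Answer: $-25548$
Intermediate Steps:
$j{\left(v \right)} = 0$
$\left(-12149 + j{\left(u{\left(-13 \right)} \right)}\right) - 13399 = \left(-12149 + 0\right) - 13399 = -12149 - 13399 = -25548$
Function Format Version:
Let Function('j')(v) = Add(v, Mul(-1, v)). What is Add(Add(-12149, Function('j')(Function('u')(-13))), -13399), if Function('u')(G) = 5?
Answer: -25548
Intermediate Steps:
Function('j')(v) = 0
Add(Add(-12149, Function('j')(Function('u')(-13))), -13399) = Add(Add(-12149, 0), -13399) = Add(-12149, -13399) = -25548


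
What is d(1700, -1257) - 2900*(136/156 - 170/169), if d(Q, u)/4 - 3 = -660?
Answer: -1135196/507 ≈ -2239.0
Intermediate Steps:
d(Q, u) = -2628 (d(Q, u) = 12 + 4*(-660) = 12 - 2640 = -2628)
d(1700, -1257) - 2900*(136/156 - 170/169) = -2628 - 2900*(136/156 - 170/169) = -2628 - 2900*(136*(1/156) - 170*1/169) = -2628 - 2900*(34/39 - 170/169) = -2628 - 2900*(-68)/507 = -2628 - 1*(-197200/507) = -2628 + 197200/507 = -1135196/507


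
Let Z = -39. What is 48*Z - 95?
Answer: -1967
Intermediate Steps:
48*Z - 95 = 48*(-39) - 95 = -1872 - 95 = -1967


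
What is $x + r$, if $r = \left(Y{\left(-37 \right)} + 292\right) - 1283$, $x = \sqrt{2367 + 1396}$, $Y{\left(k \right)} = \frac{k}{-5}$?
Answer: $- \frac{4918}{5} + \sqrt{3763} \approx -922.26$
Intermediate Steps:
$Y{\left(k \right)} = - \frac{k}{5}$ ($Y{\left(k \right)} = k \left(- \frac{1}{5}\right) = - \frac{k}{5}$)
$x = \sqrt{3763} \approx 61.343$
$r = - \frac{4918}{5}$ ($r = \left(\left(- \frac{1}{5}\right) \left(-37\right) + 292\right) - 1283 = \left(\frac{37}{5} + 292\right) - 1283 = \frac{1497}{5} - 1283 = - \frac{4918}{5} \approx -983.6$)
$x + r = \sqrt{3763} - \frac{4918}{5} = - \frac{4918}{5} + \sqrt{3763}$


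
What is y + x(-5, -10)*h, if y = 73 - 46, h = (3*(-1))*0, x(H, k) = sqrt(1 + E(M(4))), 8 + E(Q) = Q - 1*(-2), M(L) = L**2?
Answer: 27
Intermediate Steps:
E(Q) = -6 + Q (E(Q) = -8 + (Q - 1*(-2)) = -8 + (Q + 2) = -8 + (2 + Q) = -6 + Q)
x(H, k) = sqrt(11) (x(H, k) = sqrt(1 + (-6 + 4**2)) = sqrt(1 + (-6 + 16)) = sqrt(1 + 10) = sqrt(11))
h = 0 (h = -3*0 = 0)
y = 27
y + x(-5, -10)*h = 27 + sqrt(11)*0 = 27 + 0 = 27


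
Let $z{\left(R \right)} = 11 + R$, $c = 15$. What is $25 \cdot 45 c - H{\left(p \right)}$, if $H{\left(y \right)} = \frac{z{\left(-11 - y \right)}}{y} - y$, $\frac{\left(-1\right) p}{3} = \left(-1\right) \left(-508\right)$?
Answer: $15352$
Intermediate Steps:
$p = -1524$ ($p = - 3 \left(\left(-1\right) \left(-508\right)\right) = \left(-3\right) 508 = -1524$)
$H{\left(y \right)} = -1 - y$ ($H{\left(y \right)} = \frac{11 - \left(11 + y\right)}{y} - y = \frac{\left(-1\right) y}{y} - y = -1 - y$)
$25 \cdot 45 c - H{\left(p \right)} = 25 \cdot 45 \cdot 15 - \left(-1 - -1524\right) = 1125 \cdot 15 - \left(-1 + 1524\right) = 16875 - 1523 = 15352$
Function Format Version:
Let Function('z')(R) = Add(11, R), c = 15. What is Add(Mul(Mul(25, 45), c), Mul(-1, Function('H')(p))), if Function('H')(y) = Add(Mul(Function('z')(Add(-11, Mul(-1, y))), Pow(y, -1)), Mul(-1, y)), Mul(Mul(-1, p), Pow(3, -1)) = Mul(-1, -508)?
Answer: 15352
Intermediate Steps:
p = -1524 (p = Mul(-3, Mul(-1, -508)) = Mul(-3, 508) = -1524)
Function('H')(y) = Add(-1, Mul(-1, y)) (Function('H')(y) = Add(Mul(Add(11, Add(-11, Mul(-1, y))), Pow(y, -1)), Mul(-1, y)) = Add(Mul(Mul(-1, y), Pow(y, -1)), Mul(-1, y)) = Add(-1, Mul(-1, y)))
Add(Mul(Mul(25, 45), c), Mul(-1, Function('H')(p))) = Add(Mul(Mul(25, 45), 15), Mul(-1, Add(-1, Mul(-1, -1524)))) = Add(Mul(1125, 15), Mul(-1, Add(-1, 1524))) = Add(16875, Mul(-1, 1523)) = Add(16875, -1523) = 15352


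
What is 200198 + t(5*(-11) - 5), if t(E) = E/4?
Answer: 200183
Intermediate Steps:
t(E) = E/4 (t(E) = E*(¼) = E/4)
200198 + t(5*(-11) - 5) = 200198 + (5*(-11) - 5)/4 = 200198 + (-55 - 5)/4 = 200198 + (¼)*(-60) = 200198 - 15 = 200183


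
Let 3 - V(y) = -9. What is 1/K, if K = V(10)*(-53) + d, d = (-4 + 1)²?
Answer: -1/627 ≈ -0.0015949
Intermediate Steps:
V(y) = 12 (V(y) = 3 - 1*(-9) = 3 + 9 = 12)
d = 9 (d = (-3)² = 9)
K = -627 (K = 12*(-53) + 9 = -636 + 9 = -627)
1/K = 1/(-627) = -1/627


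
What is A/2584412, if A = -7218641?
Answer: -7218641/2584412 ≈ -2.7931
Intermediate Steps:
A/2584412 = -7218641/2584412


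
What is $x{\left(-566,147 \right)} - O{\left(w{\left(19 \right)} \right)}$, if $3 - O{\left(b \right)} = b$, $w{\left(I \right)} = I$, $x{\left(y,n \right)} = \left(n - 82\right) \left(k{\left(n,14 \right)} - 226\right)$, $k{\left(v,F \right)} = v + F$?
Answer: $-4209$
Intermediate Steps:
$k{\left(v,F \right)} = F + v$
$x{\left(y,n \right)} = \left(-212 + n\right) \left(-82 + n\right)$ ($x{\left(y,n \right)} = \left(n - 82\right) \left(\left(14 + n\right) - 226\right) = \left(-82 + n\right) \left(-212 + n\right) = \left(-212 + n\right) \left(-82 + n\right)$)
$O{\left(b \right)} = 3 - b$
$x{\left(-566,147 \right)} - O{\left(w{\left(19 \right)} \right)} = \left(17384 + 147^{2} - 43218\right) - \left(3 - 19\right) = \left(17384 + 21609 - 43218\right) - \left(3 - 19\right) = -4225 - -16 = -4225 + 16 = -4209$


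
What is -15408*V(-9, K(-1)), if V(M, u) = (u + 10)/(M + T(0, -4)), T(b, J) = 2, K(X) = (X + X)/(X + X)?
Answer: 169488/7 ≈ 24213.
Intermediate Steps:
K(X) = 1 (K(X) = (2*X)/((2*X)) = (2*X)*(1/(2*X)) = 1)
V(M, u) = (10 + u)/(2 + M) (V(M, u) = (u + 10)/(M + 2) = (10 + u)/(2 + M))
-15408*V(-9, K(-1)) = -15408*(10 + 1)/(2 - 9) = -15408*11/(-7) = -(-15408)*11/7 = -15408*(-11/7) = 169488/7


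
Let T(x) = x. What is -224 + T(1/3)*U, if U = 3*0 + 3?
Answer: -223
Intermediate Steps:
U = 3 (U = 0 + 3 = 3)
-224 + T(1/3)*U = -224 + (1/3)*3 = -224 + (1*(⅓))*3 = -224 + (⅓)*3 = -224 + 1 = -223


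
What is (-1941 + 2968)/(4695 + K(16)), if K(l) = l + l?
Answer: 1027/4727 ≈ 0.21726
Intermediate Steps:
K(l) = 2*l
(-1941 + 2968)/(4695 + K(16)) = (-1941 + 2968)/(4695 + 2*16) = 1027/(4695 + 32) = 1027/4727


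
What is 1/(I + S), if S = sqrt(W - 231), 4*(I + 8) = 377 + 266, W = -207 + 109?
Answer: 52/8055 - 16*I*sqrt(329)/378585 ≈ 0.0064556 - 0.00076657*I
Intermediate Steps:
W = -98
I = 611/4 (I = -8 + (377 + 266)/4 = -8 + (1/4)*643 = -8 + 643/4 = 611/4 ≈ 152.75)
S = I*sqrt(329) (S = sqrt(-98 - 231) = sqrt(-329) = I*sqrt(329) ≈ 18.138*I)
1/(I + S) = 1/(611/4 + I*sqrt(329))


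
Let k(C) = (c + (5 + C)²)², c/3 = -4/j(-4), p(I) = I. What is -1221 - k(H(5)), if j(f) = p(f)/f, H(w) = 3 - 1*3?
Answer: -1390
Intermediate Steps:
H(w) = 0 (H(w) = 3 - 3 = 0)
j(f) = 1 (j(f) = f/f = 1)
c = -12 (c = 3*(-4/1) = 3*(-4*1) = 3*(-4) = -12)
k(C) = (-12 + (5 + C)²)²
-1221 - k(H(5)) = -1221 - (-12 + (5 + 0)²)² = -1221 - (-12 + 5²)² = -1221 - (-12 + 25)² = -1221 - 1*13² = -1221 - 1*169 = -1221 - 169 = -1390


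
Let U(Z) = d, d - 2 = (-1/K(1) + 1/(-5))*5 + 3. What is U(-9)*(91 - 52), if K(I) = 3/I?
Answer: 91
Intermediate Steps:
d = 7/3 (d = 2 + ((-1/(3/1) + 1/(-5))*5 + 3) = 2 + ((-1/(3*1) + 1*(-⅕))*5 + 3) = 2 + ((-1/3 - ⅕)*5 + 3) = 2 + ((-1*⅓ - ⅕)*5 + 3) = 2 + ((-⅓ - ⅕)*5 + 3) = 2 + (-8/15*5 + 3) = 2 + (-8/3 + 3) = 2 + ⅓ = 7/3 ≈ 2.3333)
U(Z) = 7/3
U(-9)*(91 - 52) = 7*(91 - 52)/3 = (7/3)*39 = 91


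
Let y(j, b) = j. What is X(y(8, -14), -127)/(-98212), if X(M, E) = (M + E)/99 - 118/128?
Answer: 13457/622271232 ≈ 2.1626e-5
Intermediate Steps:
X(M, E) = -59/64 + E/99 + M/99 (X(M, E) = (E + M)*(1/99) - 118*1/128 = (E/99 + M/99) - 59/64 = -59/64 + E/99 + M/99)
X(y(8, -14), -127)/(-98212) = (-59/64 + (1/99)*(-127) + (1/99)*8)/(-98212) = (-59/64 - 127/99 + 8/99)*(-1/98212) = -13457/6336*(-1/98212) = 13457/622271232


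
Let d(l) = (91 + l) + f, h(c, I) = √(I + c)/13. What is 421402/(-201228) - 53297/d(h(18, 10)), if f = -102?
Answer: 3321481385467/684879498 + 1385722*√7/20421 ≈ 5029.3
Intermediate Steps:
h(c, I) = √(I + c)/13 (h(c, I) = √(I + c)*(1/13) = √(I + c)/13)
d(l) = -11 + l (d(l) = (91 + l) - 102 = -11 + l)
421402/(-201228) - 53297/d(h(18, 10)) = 421402/(-201228) - 53297/(-11 + √(10 + 18)/13) = 421402*(-1/201228) - 53297/(-11 + √28/13) = -210701/100614 - 53297/(-11 + (2*√7)/13) = -210701/100614 - 53297/(-11 + 2*√7/13)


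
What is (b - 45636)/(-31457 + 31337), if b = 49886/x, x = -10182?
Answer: 232357819/610920 ≈ 380.34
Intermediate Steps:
b = -24943/5091 (b = 49886/(-10182) = 49886*(-1/10182) = -24943/5091 ≈ -4.8994)
(b - 45636)/(-31457 + 31337) = (-24943/5091 - 45636)/(-31457 + 31337) = -232357819/5091/(-120) = -232357819/5091*(-1/120) = 232357819/610920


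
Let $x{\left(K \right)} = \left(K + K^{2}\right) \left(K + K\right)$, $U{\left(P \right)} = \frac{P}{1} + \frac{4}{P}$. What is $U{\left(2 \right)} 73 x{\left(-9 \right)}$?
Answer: $-378432$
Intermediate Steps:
$U{\left(P \right)} = P + \frac{4}{P}$ ($U{\left(P \right)} = P 1 + \frac{4}{P} = P + \frac{4}{P}$)
$x{\left(K \right)} = 2 K \left(K + K^{2}\right)$ ($x{\left(K \right)} = \left(K + K^{2}\right) 2 K = 2 K \left(K + K^{2}\right)$)
$U{\left(2 \right)} 73 x{\left(-9 \right)} = \left(2 + \frac{4}{2}\right) 73 \cdot 2 \left(-9\right)^{2} \left(1 - 9\right) = \left(2 + 4 \cdot \frac{1}{2}\right) 73 \cdot 2 \cdot 81 \left(-8\right) = \left(2 + 2\right) 73 \left(-1296\right) = 4 \cdot 73 \left(-1296\right) = 292 \left(-1296\right) = -378432$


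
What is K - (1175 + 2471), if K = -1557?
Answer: -5203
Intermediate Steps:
K - (1175 + 2471) = -1557 - (1175 + 2471) = -1557 - 1*3646 = -1557 - 3646 = -5203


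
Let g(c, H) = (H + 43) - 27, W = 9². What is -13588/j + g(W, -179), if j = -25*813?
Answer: -3299387/20325 ≈ -162.33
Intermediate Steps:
W = 81
g(c, H) = 16 + H (g(c, H) = (43 + H) - 27 = 16 + H)
j = -20325
-13588/j + g(W, -179) = -13588/(-20325) + (16 - 179) = -13588*(-1/20325) - 163 = 13588/20325 - 163 = -3299387/20325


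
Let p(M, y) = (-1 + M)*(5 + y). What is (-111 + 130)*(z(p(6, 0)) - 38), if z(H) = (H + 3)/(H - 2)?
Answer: -16074/23 ≈ -698.87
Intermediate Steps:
z(H) = (3 + H)/(-2 + H)
(-111 + 130)*(z(p(6, 0)) - 38) = (-111 + 130)*((3 + (-5 - 1*0 + 5*6 + 6*0))/(-2 + (-5 - 1*0 + 5*6 + 6*0)) - 38) = 19*((3 + (-5 + 0 + 30 + 0))/(-2 + (-5 + 0 + 30 + 0)) - 38) = 19*((3 + 25)/(-2 + 25) - 38) = 19*(28/23 - 38) = 19*(-846/23) = -16074/23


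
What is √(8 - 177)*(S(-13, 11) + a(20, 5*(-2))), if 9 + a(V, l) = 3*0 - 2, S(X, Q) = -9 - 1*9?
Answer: -377*I ≈ -377.0*I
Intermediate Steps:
S(X, Q) = -18 (S(X, Q) = -9 - 9 = -18)
a(V, l) = -11 (a(V, l) = -9 + (3*0 - 2) = -9 + (0 - 2) = -9 - 2 = -11)
√(8 - 177)*(S(-13, 11) + a(20, 5*(-2))) = √(8 - 177)*(-18 - 11) = √(-169)*(-29) = (13*I)*(-29) = -377*I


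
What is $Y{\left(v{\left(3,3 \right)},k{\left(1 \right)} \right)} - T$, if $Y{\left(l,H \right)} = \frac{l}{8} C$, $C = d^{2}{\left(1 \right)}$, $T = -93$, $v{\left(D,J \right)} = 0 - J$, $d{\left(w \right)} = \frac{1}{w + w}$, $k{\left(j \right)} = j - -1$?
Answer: $\frac{2973}{32} \approx 92.906$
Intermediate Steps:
$k{\left(j \right)} = 1 + j$ ($k{\left(j \right)} = j + 1 = 1 + j$)
$d{\left(w \right)} = \frac{1}{2 w}$
$v{\left(D,J \right)} = - J$
$C = \frac{1}{4}$ ($C = \left(\frac{1}{2 \cdot 1}\right)^{2} = \left(\frac{1}{2} \cdot 1\right)^{2} = \left(\frac{1}{2}\right)^{2} = \frac{1}{4} \approx 0.25$)
$Y{\left(l,H \right)} = \frac{l}{32}$ ($Y{\left(l,H \right)} = \frac{l}{8} \cdot \frac{1}{4} = \frac{l}{32}$)
$Y{\left(v{\left(3,3 \right)},k{\left(1 \right)} \right)} - T = \frac{\left(-1\right) 3}{32} - -93 = \frac{1}{32} \left(-3\right) + 93 = - \frac{3}{32} + 93 = \frac{2973}{32}$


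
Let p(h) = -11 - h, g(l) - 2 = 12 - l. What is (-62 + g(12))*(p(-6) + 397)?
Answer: -23520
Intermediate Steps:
g(l) = 14 - l (g(l) = 2 + (12 - l) = 14 - l)
(-62 + g(12))*(p(-6) + 397) = (-62 + (14 - 1*12))*((-11 - 1*(-6)) + 397) = (-62 + (14 - 12))*((-11 + 6) + 397) = (-62 + 2)*(-5 + 397) = -60*392 = -23520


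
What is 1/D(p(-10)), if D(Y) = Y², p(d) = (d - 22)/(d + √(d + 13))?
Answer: (10 - √3)²/1024 ≈ 0.066757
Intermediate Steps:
p(d) = (-22 + d)/(d + √(13 + d))
1/D(p(-10)) = 1/(((-22 - 10)/(-10 + √(13 - 10)))²) = 1/((-32/(-10 + √3))²) = 1/(1024/(-10 + √3)²) = (-10 + √3)²/1024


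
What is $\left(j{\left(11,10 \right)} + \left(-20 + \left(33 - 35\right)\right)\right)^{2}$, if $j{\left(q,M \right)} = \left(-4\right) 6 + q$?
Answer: $1225$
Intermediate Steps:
$j{\left(q,M \right)} = -24 + q$
$\left(j{\left(11,10 \right)} + \left(-20 + \left(33 - 35\right)\right)\right)^{2} = \left(\left(-24 + 11\right) + \left(-20 + \left(33 - 35\right)\right)\right)^{2} = \left(-13 - 22\right)^{2} = \left(-35\right)^{2} = 1225$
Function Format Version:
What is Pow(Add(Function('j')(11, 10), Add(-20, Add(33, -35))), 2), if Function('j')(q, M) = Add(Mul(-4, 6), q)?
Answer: 1225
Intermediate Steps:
Function('j')(q, M) = Add(-24, q)
Pow(Add(Function('j')(11, 10), Add(-20, Add(33, -35))), 2) = Pow(Add(Add(-24, 11), Add(-20, Add(33, -35))), 2) = Pow(Add(-13, Add(-20, -2)), 2) = Pow(Add(-13, -22), 2) = Pow(-35, 2) = 1225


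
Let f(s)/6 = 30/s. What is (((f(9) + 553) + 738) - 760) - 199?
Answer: 352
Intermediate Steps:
f(s) = 180/s (f(s) = 6*(30/s) = 180/s)
(((f(9) + 553) + 738) - 760) - 199 = (((180/9 + 553) + 738) - 760) - 199 = (((180*(⅑) + 553) + 738) - 760) - 199 = (((20 + 553) + 738) - 760) - 199 = ((573 + 738) - 760) - 199 = (1311 - 760) - 199 = 551 - 199 = 352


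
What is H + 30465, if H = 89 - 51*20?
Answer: 29534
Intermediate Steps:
H = -931 (H = 89 - 1020 = -931)
H + 30465 = -931 + 30465 = 29534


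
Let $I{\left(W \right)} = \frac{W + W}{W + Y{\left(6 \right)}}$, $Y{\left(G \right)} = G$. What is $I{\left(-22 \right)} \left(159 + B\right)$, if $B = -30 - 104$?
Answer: $\frac{275}{4} \approx 68.75$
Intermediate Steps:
$B = -134$
$I{\left(W \right)} = \frac{2 W}{6 + W}$ ($I{\left(W \right)} = \frac{W + W}{W + 6} = \frac{2 W}{6 + W}$)
$I{\left(-22 \right)} \left(159 + B\right) = 2 \left(-22\right) \frac{1}{6 - 22} \left(159 - 134\right) = 2 \left(-22\right) \frac{1}{-16} \cdot 25 = 2 \left(-22\right) \left(- \frac{1}{16}\right) 25 = \frac{11}{4} \cdot 25 = \frac{275}{4}$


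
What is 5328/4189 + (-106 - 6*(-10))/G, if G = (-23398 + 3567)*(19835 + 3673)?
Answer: 1241922658619/976428981486 ≈ 1.2719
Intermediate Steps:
G = -466187148 (G = -19831*23508 = -466187148)
5328/4189 + (-106 - 6*(-10))/G = 5328/4189 + (-106 - 6*(-10))/(-466187148) = 5328*(1/4189) + (-106 + 60)*(-1/466187148) = 5328/4189 - 46*(-1/466187148) = 5328/4189 + 23/233093574 = 1241922658619/976428981486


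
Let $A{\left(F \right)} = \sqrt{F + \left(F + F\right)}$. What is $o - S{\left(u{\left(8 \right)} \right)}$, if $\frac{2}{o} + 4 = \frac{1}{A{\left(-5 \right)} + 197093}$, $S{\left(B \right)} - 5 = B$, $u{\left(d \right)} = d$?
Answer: $\frac{- 54 \sqrt{15} + 10643009 i}{- 788371 i + 4 \sqrt{15}} \approx -13.5 + 1.2278 \cdot 10^{-11} i$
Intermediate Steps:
$A{\left(F \right)} = \sqrt{3} \sqrt{F}$ ($A{\left(F \right)} = \sqrt{F + 2 F} = \sqrt{3 F} = \sqrt{3} \sqrt{F}$)
$S{\left(B \right)} = 5 + B$
$o = \frac{2}{-4 + \frac{1}{197093 + i \sqrt{15}}}$ ($o = \frac{2}{-4 + \frac{1}{\sqrt{3} \sqrt{-5} + 197093}} = \frac{2}{-4 + \frac{1}{\sqrt{3} i \sqrt{5} + 197093}} = \frac{2}{-4 + \frac{1}{i \sqrt{15} + 197093}} = \frac{2}{-4 + \frac{1}{197093 + i \sqrt{15}}} \approx -0.5 + 1.2463 \cdot 10^{-11} i$)
$o - S{\left(u{\left(8 \right)} \right)} = \frac{2 \left(- \sqrt{15} + 197093 i\right)}{- 788371 i + 4 \sqrt{15}} - \left(5 + 8\right) = \frac{2 \left(- \sqrt{15} + 197093 i\right)}{- 788371 i + 4 \sqrt{15}} - 13 = -13 + \frac{2 \left(- \sqrt{15} + 197093 i\right)}{- 788371 i + 4 \sqrt{15}}$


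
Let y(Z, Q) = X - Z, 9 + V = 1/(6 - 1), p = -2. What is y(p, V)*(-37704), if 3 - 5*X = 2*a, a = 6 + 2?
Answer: 113112/5 ≈ 22622.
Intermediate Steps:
a = 8
X = -13/5 (X = 3/5 - 2*8/5 = 3/5 - 1/5*16 = 3/5 - 16/5 = -13/5 ≈ -2.6000)
V = -44/5 (V = -9 + 1/(6 - 1) = -9 + 1/5 = -44/5 ≈ -8.8000)
y(Z, Q) = -13/5 - Z
y(p, V)*(-37704) = (-13/5 - 1*(-2))*(-37704) = (-13/5 + 2)*(-37704) = -3/5*(-37704) = 113112/5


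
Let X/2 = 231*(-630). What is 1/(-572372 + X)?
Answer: -1/863432 ≈ -1.1582e-6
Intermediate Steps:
X = -291060 (X = 2*(231*(-630)) = 2*(-145530) = -291060)
1/(-572372 + X) = 1/(-572372 - 291060) = 1/(-863432) = -1/863432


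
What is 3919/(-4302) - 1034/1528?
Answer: -2609125/1643364 ≈ -1.5877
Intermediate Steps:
3919/(-4302) - 1034/1528 = 3919*(-1/4302) - 1034*1/1528 = -3919/4302 - 517/764 = -2609125/1643364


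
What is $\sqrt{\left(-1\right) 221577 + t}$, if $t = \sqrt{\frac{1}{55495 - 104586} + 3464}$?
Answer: $\frac{\sqrt{-533984235565137 + 49091 \sqrt{8347984588293}}}{49091} \approx 470.66 i$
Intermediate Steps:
$t = \frac{\sqrt{8347984588293}}{49091}$ ($t = \sqrt{\frac{1}{-49091} + 3464} = \sqrt{- \frac{1}{49091} + 3464} = \sqrt{\frac{170051223}{49091}} = \frac{\sqrt{8347984588293}}{49091} \approx 58.856$)
$\sqrt{\left(-1\right) 221577 + t} = \sqrt{\left(-1\right) 221577 + \frac{\sqrt{8347984588293}}{49091}} = \sqrt{-221577 + \frac{\sqrt{8347984588293}}{49091}}$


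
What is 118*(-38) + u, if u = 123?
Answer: -4361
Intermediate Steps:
118*(-38) + u = 118*(-38) + 123 = -4484 + 123 = -4361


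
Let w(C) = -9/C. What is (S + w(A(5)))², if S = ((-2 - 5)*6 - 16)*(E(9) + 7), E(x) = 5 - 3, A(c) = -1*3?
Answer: 269361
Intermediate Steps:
A(c) = -3
E(x) = 2
S = -522 (S = ((-2 - 5)*6 - 16)*(2 + 7) = (-7*6 - 16)*9 = (-42 - 16)*9 = -58*9 = -522)
(S + w(A(5)))² = (-522 - 9/(-3))² = (-522 - 9*(-⅓))² = (-522 + 3)² = (-519)² = 269361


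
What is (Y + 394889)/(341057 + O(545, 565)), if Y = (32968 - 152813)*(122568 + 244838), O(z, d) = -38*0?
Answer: -44031377181/341057 ≈ -1.2910e+5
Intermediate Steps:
O(z, d) = 0
Y = -44031772070 (Y = -119845*367406 = -44031772070)
(Y + 394889)/(341057 + O(545, 565)) = (-44031772070 + 394889)/(341057 + 0) = -44031377181/341057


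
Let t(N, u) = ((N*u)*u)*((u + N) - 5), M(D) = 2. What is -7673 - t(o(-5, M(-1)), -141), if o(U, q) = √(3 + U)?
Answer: 32089 + 2902626*I*√2 ≈ 32089.0 + 4.1049e+6*I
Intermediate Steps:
t(N, u) = N*u²*(-5 + N + u) (t(N, u) = (N*u²)*((N + u) - 5) = (N*u²)*(-5 + N + u) = N*u²*(-5 + N + u))
-7673 - t(o(-5, M(-1)), -141) = -7673 - √(3 - 5)*(-141)²*(-5 + √(3 - 5) - 141) = -7673 - √(-2)*19881*(-5 + √(-2) - 141) = -7673 - I*√2*19881*(-5 + I*√2 - 141) = -7673 - I*√2*19881*(-146 + I*√2) = -7673 - 19881*I*√2*(-146 + I*√2)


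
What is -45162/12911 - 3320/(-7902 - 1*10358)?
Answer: -470960/142021 ≈ -3.3161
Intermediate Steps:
-45162/12911 - 3320/(-7902 - 1*10358) = -45162*1/12911 - 3320/(-7902 - 10358) = -45162/12911 - 3320/(-18260) = -45162/12911 - 3320*(-1/18260) = -45162/12911 + 2/11 = -470960/142021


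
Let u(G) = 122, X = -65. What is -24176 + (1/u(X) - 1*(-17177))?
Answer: -853877/122 ≈ -6999.0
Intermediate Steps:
-24176 + (1/u(X) - 1*(-17177)) = -24176 + (1/122 - 1*(-17177)) = -24176 + (1/122 + 17177) = -24176 + 2095595/122 = -853877/122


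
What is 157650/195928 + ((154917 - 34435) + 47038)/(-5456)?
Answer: -998803755/33405724 ≈ -29.899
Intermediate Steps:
157650/195928 + ((154917 - 34435) + 47038)/(-5456) = 157650*(1/195928) + (120482 + 47038)*(-1/5456) = 78825/97964 + 167520*(-1/5456) = 78825/97964 - 10470/341 = -998803755/33405724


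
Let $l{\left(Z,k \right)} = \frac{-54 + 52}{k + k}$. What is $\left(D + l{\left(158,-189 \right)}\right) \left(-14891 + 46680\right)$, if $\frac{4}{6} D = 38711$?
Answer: $\frac{697741179671}{378} \approx 1.8459 \cdot 10^{9}$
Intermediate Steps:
$l{\left(Z,k \right)} = - \frac{1}{k}$ ($l{\left(Z,k \right)} = - \frac{2}{2 k} = - 2 \frac{1}{2 k} = - \frac{1}{k}$)
$D = \frac{116133}{2}$ ($D = \frac{3}{2} \cdot 38711 = \frac{116133}{2} \approx 58067.0$)
$\left(D + l{\left(158,-189 \right)}\right) \left(-14891 + 46680\right) = \left(\frac{116133}{2} - \frac{1}{-189}\right) \left(-14891 + 46680\right) = \left(\frac{116133}{2} - - \frac{1}{189}\right) 31789 = \left(\frac{116133}{2} + \frac{1}{189}\right) 31789 = \frac{21949139}{378} \cdot 31789 = \frac{697741179671}{378}$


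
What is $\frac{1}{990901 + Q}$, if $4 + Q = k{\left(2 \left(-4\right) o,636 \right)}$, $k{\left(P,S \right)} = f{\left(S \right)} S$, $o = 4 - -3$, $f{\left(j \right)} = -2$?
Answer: $\frac{1}{989625} \approx 1.0105 \cdot 10^{-6}$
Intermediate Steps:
$o = 7$ ($o = 4 + 3 = 7$)
$k{\left(P,S \right)} = - 2 S$
$Q = -1276$ ($Q = -4 - 1272 = -1276$)
$\frac{1}{990901 + Q} = \frac{1}{990901 - 1276} = \frac{1}{989625}$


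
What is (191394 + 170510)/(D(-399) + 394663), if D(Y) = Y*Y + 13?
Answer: 361904/553877 ≈ 0.65340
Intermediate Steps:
D(Y) = 13 + Y² (D(Y) = Y² + 13 = 13 + Y²)
(191394 + 170510)/(D(-399) + 394663) = (191394 + 170510)/((13 + (-399)²) + 394663) = 361904/((13 + 159201) + 394663) = 361904/(159214 + 394663) = 361904/553877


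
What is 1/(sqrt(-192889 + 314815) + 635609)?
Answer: 635609/403998678955 - sqrt(121926)/403998678955 ≈ 1.5724e-6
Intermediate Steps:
1/(sqrt(-192889 + 314815) + 635609) = 1/(sqrt(121926) + 635609) = 1/(635609 + sqrt(121926))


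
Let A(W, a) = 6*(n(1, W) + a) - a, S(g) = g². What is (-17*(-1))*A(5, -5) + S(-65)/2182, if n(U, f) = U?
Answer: -700561/2182 ≈ -321.06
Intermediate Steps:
A(W, a) = 6 + 5*a (A(W, a) = 6*(1 + a) - a = (6 + 6*a) - a = 6 + 5*a)
(-17*(-1))*A(5, -5) + S(-65)/2182 = (-17*(-1))*(6 + 5*(-5)) + (-65)²/2182 = 17*(6 - 25) + 4225*(1/2182) = 17*(-19) + 4225/2182 = -323 + 4225/2182 = -700561/2182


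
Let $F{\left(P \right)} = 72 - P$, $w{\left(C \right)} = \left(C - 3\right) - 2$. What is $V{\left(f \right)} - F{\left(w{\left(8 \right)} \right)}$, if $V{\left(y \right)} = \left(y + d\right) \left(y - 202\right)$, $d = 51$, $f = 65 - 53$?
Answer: $-12039$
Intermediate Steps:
$w{\left(C \right)} = -5 + C$ ($w{\left(C \right)} = \left(-3 + C\right) - 2 = -5 + C$)
$f = 12$ ($f = 65 - 53 = 12$)
$V{\left(y \right)} = \left(-202 + y\right) \left(51 + y\right)$ ($V{\left(y \right)} = \left(y + 51\right) \left(y - 202\right) = \left(51 + y\right) \left(-202 + y\right) = \left(-202 + y\right) \left(51 + y\right)$)
$V{\left(f \right)} - F{\left(w{\left(8 \right)} \right)} = \left(-10302 + 12^{2} - 1812\right) - \left(72 - \left(-5 + 8\right)\right) = \left(-10302 + 144 - 1812\right) - \left(72 - 3\right) = -11970 - \left(72 - 3\right) = -11970 - 69 = -12039$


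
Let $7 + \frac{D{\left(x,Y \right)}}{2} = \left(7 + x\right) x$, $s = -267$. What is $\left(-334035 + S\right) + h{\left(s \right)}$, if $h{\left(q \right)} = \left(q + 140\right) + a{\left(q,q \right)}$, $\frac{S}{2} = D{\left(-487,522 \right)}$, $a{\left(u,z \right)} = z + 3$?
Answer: $600586$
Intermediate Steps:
$D{\left(x,Y \right)} = -14 + 2 x \left(7 + x\right)$ ($D{\left(x,Y \right)} = -14 + 2 \left(7 + x\right) x = -14 + 2 x \left(7 + x\right)$)
$a{\left(u,z \right)} = 3 + z$
$S = 935012$ ($S = 2 \left(-14 + 2 \left(-487\right)^{2} + 14 \left(-487\right)\right) = 2 \left(-14 + 2 \cdot 237169 - 6818\right) = 2 \left(-14 + 474338 - 6818\right) = 2 \cdot 467506 = 935012$)
$h{\left(q \right)} = 143 + 2 q$ ($h{\left(q \right)} = \left(q + 140\right) + \left(3 + q\right) = \left(140 + q\right) + \left(3 + q\right) = 143 + 2 q$)
$\left(-334035 + S\right) + h{\left(s \right)} = \left(-334035 + 935012\right) + \left(143 + 2 \left(-267\right)\right) = 600977 + \left(143 - 534\right) = 600977 - 391 = 600586$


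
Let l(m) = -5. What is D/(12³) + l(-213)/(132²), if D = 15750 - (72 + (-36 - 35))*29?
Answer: 1902181/209088 ≈ 9.0975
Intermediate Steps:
D = 15721 (D = 15750 - (72 - 71)*29 = 15750 - 29 = 15721)
D/(12³) + l(-213)/(132²) = 15721/(12³) - 5/(132²) = 15721/1728 - 5/17424 = 1902181/209088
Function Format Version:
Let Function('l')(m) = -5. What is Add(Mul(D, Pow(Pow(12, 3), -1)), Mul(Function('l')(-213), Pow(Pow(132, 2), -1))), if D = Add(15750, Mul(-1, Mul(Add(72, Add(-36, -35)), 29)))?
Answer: Rational(1902181, 209088) ≈ 9.0975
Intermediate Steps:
D = 15721 (D = Add(15750, Mul(-1, Mul(Add(72, -71), 29))) = Add(15750, Mul(-1, Mul(1, 29))) = Add(15750, Mul(-1, 29)) = Add(15750, -29) = 15721)
Add(Mul(D, Pow(Pow(12, 3), -1)), Mul(Function('l')(-213), Pow(Pow(132, 2), -1))) = Add(Mul(15721, Pow(Pow(12, 3), -1)), Mul(-5, Pow(Pow(132, 2), -1))) = Add(Mul(15721, Pow(1728, -1)), Mul(-5, Pow(17424, -1))) = Add(Mul(15721, Rational(1, 1728)), Mul(-5, Rational(1, 17424))) = Add(Rational(15721, 1728), Rational(-5, 17424)) = Rational(1902181, 209088)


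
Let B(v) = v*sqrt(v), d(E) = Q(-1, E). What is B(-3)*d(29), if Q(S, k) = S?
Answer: 3*I*sqrt(3) ≈ 5.1962*I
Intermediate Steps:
d(E) = -1
B(v) = v**(3/2)
B(-3)*d(29) = (-3)**(3/2)*(-1) = -3*I*sqrt(3)*(-1) = 3*I*sqrt(3)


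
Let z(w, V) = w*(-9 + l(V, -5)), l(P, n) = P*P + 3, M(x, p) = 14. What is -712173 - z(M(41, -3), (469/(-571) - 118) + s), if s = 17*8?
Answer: -233517240383/326041 ≈ -7.1622e+5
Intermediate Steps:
s = 136
l(P, n) = 3 + P² (l(P, n) = P² + 3 = 3 + P²)
z(w, V) = w*(-6 + V²) (z(w, V) = w*(-9 + (3 + V²)) = w*(-6 + V²))
-712173 - z(M(41, -3), (469/(-571) - 118) + s) = -712173 - 14*(-6 + ((469/(-571) - 118) + 136)²) = -712173 - 14*(-6 + ((469*(-1/571) - 118) + 136)²) = -712173 - 14*(-6 + ((-469/571 - 118) + 136)²) = -712173 - 14*(-6 + (-67847/571 + 136)²) = -712173 - 14*(-6 + (9809/571)²) = -712173 - 14*(-6 + 96216481/326041) = -712173 - 14*94260235/326041 = -712173 - 1*1319643290/326041 = -712173 - 1319643290/326041 = -233517240383/326041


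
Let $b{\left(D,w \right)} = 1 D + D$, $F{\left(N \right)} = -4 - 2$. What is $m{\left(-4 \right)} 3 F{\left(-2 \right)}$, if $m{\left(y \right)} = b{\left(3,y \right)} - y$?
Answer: $-180$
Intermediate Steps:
$F{\left(N \right)} = -6$
$b{\left(D,w \right)} = 2 D$ ($b{\left(D,w \right)} = D + D = 2 D$)
$m{\left(y \right)} = 6 - y$ ($m{\left(y \right)} = 2 \cdot 3 - y = 6 - y$)
$m{\left(-4 \right)} 3 F{\left(-2 \right)} = \left(6 - -4\right) 3 \left(-6\right) = \left(6 + 4\right) \left(-18\right) = 10 \left(-18\right) = -180$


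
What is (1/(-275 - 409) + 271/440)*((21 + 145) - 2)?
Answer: 1895471/18810 ≈ 100.77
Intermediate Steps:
(1/(-275 - 409) + 271/440)*((21 + 145) - 2) = (1/(-684) + 271*(1/440))*(166 - 2) = (-1/684 + 271/440)*164 = (46231/75240)*164 = 1895471/18810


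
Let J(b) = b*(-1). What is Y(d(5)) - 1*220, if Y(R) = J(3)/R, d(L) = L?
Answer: -1103/5 ≈ -220.60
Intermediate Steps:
J(b) = -b
Y(R) = -3/R (Y(R) = (-1*3)/R = -3/R)
Y(d(5)) - 1*220 = -3/5 - 1*220 = -3*⅕ - 220 = -⅗ - 220 = -1103/5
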